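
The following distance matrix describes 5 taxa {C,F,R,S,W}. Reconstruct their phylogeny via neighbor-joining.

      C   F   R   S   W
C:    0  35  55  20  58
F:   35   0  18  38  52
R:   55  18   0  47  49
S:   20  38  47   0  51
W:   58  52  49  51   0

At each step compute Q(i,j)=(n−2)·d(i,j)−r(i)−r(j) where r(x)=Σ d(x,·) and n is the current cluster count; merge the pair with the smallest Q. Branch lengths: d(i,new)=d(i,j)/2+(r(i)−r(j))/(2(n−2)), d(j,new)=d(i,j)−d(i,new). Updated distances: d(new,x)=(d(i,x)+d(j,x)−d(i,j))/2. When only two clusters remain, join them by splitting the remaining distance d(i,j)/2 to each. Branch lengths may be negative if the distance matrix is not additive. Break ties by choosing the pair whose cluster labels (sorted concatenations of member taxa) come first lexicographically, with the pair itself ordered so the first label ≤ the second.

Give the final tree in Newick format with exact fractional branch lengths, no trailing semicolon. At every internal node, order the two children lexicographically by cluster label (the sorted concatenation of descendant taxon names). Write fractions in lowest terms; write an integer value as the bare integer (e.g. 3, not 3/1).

((((C:12,S:8):111/8,W:245/8):87/8,F:49/8):95/16,R:95/16)

step 1: merge (C,S) at d=20, Q=-264; branch lengths C→12, S→8; new cluster CS
  updated: d(CS,F)=53/2, d(CS,R)=41, d(CS,W)=89/2
step 2: merge (CS,W) at d=89/2, Q=-337/2; branch lengths CS→111/8, W→245/8; new cluster CSW
  updated: d(CSW,F)=17, d(CSW,R)=91/4
step 3: merge (CSW,F) at d=17, Q=-231/4; branch lengths CSW→87/8, F→49/8; new cluster CFSW
  updated: d(CFSW,R)=95/8
step 4: merge (CFSW,R) at d=95/8; branch lengths CFSW→95/16, R→95/16; new cluster CFRSW
final tree: ((((C:12,S:8):111/8,W:245/8):87/8,F:49/8):95/16,R:95/16)
total length: 747/8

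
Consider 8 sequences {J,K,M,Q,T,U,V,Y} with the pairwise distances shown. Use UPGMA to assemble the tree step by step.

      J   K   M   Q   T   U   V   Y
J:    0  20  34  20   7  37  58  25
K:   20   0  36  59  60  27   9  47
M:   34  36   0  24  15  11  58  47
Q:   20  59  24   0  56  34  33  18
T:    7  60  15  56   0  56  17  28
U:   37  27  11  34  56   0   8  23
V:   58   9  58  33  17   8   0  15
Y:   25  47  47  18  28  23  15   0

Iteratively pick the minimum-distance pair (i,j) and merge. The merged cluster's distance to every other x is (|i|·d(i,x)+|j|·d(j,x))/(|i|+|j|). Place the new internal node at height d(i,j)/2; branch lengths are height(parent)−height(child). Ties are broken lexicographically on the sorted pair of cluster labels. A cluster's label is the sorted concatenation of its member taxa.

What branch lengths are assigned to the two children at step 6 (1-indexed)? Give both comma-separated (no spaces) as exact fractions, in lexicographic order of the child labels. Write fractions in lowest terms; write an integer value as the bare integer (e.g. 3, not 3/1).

53/12,23/3

1. join J+T (d=7) ⇒ JT; edges |J|=7/2, |T|=7/2
  updated: d(JT,K)=40, d(JT,M)=49/2, d(JT,Q)=38, d(JT,U)=93/2, d(JT,V)=75/2, d(JT,Y)=53/2
2. join U+V (d=8) ⇒ UV; edges |U|=4, |V|=4
  updated: d(JT,UV)=42, d(K,UV)=18, d(M,UV)=69/2, d(Q,UV)=67/2, d(UV,Y)=19
3. join K+UV (d=18) ⇒ KUV; edges |K|=9, |UV|=5
  updated: d(JT,KUV)=124/3, d(KUV,M)=35, d(KUV,Q)=42, d(KUV,Y)=85/3
4. join Q+Y (d=18) ⇒ QY; edges |Q|=9, |Y|=9
  updated: d(JT,QY)=129/4, d(KUV,QY)=211/6, d(M,QY)=71/2
5. join JT+M (d=49/2) ⇒ JMT; edges |JT|=35/4, |M|=49/4
  updated: d(JMT,KUV)=353/9, d(JMT,QY)=100/3
6. join JMT+QY (d=100/3) ⇒ JMQTY; edges |JMT|=53/12, |QY|=23/3
  updated: d(JMQTY,KUV)=188/5
7. join JMQTY+KUV (d=188/5) ⇒ JKMQTUVY; edges |JMQTY|=32/15, |KUV|=49/5
final tree: ((((J:7/2,T:7/2):35/4,M:49/4):53/12,(Q:9,Y:9):23/3):32/15,(K:9,(U:4,V:4):5):49/5)
total length: 5521/60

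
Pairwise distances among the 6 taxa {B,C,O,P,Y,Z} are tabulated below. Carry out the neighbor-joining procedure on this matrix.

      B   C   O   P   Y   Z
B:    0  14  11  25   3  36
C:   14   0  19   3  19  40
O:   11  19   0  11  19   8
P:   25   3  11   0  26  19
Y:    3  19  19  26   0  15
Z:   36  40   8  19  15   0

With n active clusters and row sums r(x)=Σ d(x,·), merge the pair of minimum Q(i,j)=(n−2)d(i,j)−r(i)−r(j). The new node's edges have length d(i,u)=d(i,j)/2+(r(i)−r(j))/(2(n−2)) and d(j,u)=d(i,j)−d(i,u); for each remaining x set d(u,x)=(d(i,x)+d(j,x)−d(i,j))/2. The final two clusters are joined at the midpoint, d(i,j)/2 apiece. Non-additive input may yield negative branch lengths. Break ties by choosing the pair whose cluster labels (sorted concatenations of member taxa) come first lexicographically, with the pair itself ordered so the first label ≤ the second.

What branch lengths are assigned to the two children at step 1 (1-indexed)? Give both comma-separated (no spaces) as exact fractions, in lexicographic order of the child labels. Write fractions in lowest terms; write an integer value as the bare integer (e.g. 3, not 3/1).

step 1: merge (C,P) at d=3, Q=-167; branch lengths C→23/8, P→1/8; new cluster CP
  updated: d(B,CP)=18, d(CP,O)=27/2, d(CP,Y)=21, d(CP,Z)=28
step 2: merge (B,Y) at d=3, Q=-117; branch lengths B→19/6, Y→-1/6; new cluster BY
  updated: d(BY,CP)=18, d(BY,O)=27/2, d(BY,Z)=24
step 3: merge (BY,CP) at d=18, Q=-79; branch lengths BY→8, CP→10; new cluster BCPY
  updated: d(BCPY,O)=9/2, d(BCPY,Z)=17
step 4: merge (BCPY,O) at d=9/2, Q=-59/2; branch lengths BCPY→27/4, O→-9/4; new cluster BCOPY
  updated: d(BCOPY,Z)=41/4
step 5: merge (BCOPY,Z) at d=41/4; branch lengths BCOPY→41/8, Z→41/8; new cluster BCOPYZ
final tree: ((((B:19/6,Y:-1/6):8,(C:23/8,P:1/8):10):27/4,O:-9/4):41/8,Z:41/8)
total length: 155/4

23/8,1/8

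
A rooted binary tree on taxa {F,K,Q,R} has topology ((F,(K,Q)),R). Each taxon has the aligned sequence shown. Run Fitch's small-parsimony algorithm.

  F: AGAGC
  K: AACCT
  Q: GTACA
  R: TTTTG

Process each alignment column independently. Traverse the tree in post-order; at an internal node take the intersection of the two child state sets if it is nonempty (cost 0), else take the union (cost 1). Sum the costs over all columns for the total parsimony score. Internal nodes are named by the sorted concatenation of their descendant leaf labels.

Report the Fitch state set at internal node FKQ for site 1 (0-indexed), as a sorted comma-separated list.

site 0, node KQ: K={A} ∪ Q={G} → {A,G} (+1)
site 0, node FKQ: F={A} ∩ KQ={A,G} → {A} (+0)
site 0, node FKQR: FKQ={A} ∪ R={T} → {A,T} (+1)
site 1, node KQ: K={A} ∪ Q={T} → {A,T} (+1)
site 1, node FKQ: F={G} ∪ KQ={A,T} → {A,G,T} (+1)
site 1, node FKQR: FKQ={A,G,T} ∩ R={T} → {T} (+0)
site 2, node KQ: K={C} ∪ Q={A} → {A,C} (+1)
site 2, node FKQ: F={A} ∩ KQ={A,C} → {A} (+0)
site 2, node FKQR: FKQ={A} ∪ R={T} → {A,T} (+1)
site 3, node KQ: K={C} ∩ Q={C} → {C} (+0)
site 3, node FKQ: F={G} ∪ KQ={C} → {C,G} (+1)
site 3, node FKQR: FKQ={C,G} ∪ R={T} → {C,G,T} (+1)
site 4, node KQ: K={T} ∪ Q={A} → {A,T} (+1)
site 4, node FKQ: F={C} ∪ KQ={A,T} → {A,C,T} (+1)
site 4, node FKQR: FKQ={A,C,T} ∪ R={G} → {A,C,G,T} (+1)
per-site changes: [2, 2, 2, 2, 3]; total = 11

A,G,T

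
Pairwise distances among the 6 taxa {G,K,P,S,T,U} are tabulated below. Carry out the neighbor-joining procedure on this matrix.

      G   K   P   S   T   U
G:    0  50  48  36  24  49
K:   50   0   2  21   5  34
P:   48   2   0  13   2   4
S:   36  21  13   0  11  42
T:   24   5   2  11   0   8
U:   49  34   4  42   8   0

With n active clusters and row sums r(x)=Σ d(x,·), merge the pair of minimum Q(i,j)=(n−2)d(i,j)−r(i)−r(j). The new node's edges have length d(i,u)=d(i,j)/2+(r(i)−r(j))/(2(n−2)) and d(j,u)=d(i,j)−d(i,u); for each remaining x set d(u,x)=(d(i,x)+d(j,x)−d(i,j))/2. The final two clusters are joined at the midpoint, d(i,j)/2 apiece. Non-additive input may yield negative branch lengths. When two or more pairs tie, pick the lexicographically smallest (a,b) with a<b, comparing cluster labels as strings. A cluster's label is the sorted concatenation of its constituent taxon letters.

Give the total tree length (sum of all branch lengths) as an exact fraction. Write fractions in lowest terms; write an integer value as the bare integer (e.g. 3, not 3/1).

step 1: merge (P,U) at d=4, Q=-190; branch lengths P→-13/2, U→21/2; new cluster PU
  updated: d(G,PU)=93/2, d(K,PU)=16, d(PU,S)=51/2, d(PU,T)=3
step 2: merge (G,S) at d=36, Q=-142; branch lengths G→57/2, S→15/2; new cluster GS
  updated: d(GS,K)=35/2, d(GS,PU)=18, d(GS,T)=-1/2
step 3: merge (GS,T) at d=-1/2, Q=-87/2; branch lengths GS→53/8, T→-57/8; new cluster GST
  updated: d(GST,K)=23/2, d(GST,PU)=43/4
step 4: merge (GST,K) at d=23/2, Q=-153/4; branch lengths GST→25/8, K→67/8; new cluster GKST
  updated: d(GKST,PU)=61/8
step 5: merge (GKST,PU) at d=61/8; branch lengths GKST→61/16, PU→61/16; new cluster GKPSTU
final tree: ((((G:57/2,S:15/2):53/8,T:-57/8):25/8,K:67/8):61/16,(P:-13/2,U:21/2):61/16)
total length: 469/8

469/8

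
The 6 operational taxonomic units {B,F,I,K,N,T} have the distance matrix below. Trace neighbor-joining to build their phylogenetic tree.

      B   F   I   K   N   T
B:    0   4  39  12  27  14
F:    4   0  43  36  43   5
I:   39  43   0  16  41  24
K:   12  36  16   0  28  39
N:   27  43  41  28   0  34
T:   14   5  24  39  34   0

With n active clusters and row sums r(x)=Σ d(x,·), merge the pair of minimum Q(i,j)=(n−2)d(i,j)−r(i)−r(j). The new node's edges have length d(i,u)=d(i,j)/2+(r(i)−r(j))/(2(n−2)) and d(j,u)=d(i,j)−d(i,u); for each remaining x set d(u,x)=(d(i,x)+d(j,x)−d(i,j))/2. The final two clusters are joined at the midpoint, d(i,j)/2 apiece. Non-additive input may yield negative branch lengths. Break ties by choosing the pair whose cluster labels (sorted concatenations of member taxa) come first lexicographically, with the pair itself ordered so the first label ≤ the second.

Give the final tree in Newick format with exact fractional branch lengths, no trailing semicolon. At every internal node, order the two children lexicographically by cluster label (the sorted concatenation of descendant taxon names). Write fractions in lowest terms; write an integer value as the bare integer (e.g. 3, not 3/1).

1. join I+K (d=16, Q=-230) ⇒ IK; edges |I|=12, |K|=4
  updated: d(B,IK)=35/2, d(F,IK)=63/2, d(IK,N)=53/2, d(IK,T)=47/2
2. join IK+N (d=53/2, Q=-150) ⇒ IKN; edges |IK|=8, |N|=37/2
  updated: d(B,IKN)=9, d(F,IKN)=24, d(IKN,T)=31/2
3. join B+IKN (d=9, Q=-115/2) ⇒ BIKN; edges |B|=-7/8, |IKN|=79/8
  updated: d(BIKN,F)=19/2, d(BIKN,T)=41/4
4. join BIKN+F (d=19/2, Q=-99/4) ⇒ BFIKN; edges |BIKN|=59/8, |F|=17/8
  updated: d(BFIKN,T)=23/8
5. join BFIKN+T (d=23/8) ⇒ BFIKNT; edges |BFIKN|=23/16, |T|=23/16
final tree: (((B:-7/8,((I:12,K:4):8,N:37/2):79/8):59/8,F:17/8):23/16,T:23/16)
total length: 511/8

(((B:-7/8,((I:12,K:4):8,N:37/2):79/8):59/8,F:17/8):23/16,T:23/16)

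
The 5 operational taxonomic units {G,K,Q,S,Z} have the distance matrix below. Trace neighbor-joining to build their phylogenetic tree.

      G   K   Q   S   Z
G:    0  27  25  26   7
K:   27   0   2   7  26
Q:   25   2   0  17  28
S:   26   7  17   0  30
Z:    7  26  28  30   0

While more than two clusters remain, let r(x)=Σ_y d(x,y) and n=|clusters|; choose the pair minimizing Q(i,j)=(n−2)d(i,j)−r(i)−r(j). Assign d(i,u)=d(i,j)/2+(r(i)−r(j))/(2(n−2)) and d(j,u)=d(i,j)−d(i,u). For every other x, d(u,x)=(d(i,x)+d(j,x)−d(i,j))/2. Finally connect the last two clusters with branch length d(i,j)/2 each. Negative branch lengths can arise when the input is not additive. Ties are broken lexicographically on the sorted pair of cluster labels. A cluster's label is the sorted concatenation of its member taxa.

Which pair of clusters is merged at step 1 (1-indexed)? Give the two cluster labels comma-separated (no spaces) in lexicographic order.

1. join G+Z (d=7, Q=-155) ⇒ GZ; edges |G|=5/2, |Z|=9/2
  updated: d(GZ,K)=23, d(GZ,Q)=23, d(GZ,S)=49/2
2. join GZ+S (d=49/2, Q=-70) ⇒ GSZ; edges |GZ|=71/4, |S|=27/4
  updated: d(GSZ,K)=11/4, d(GSZ,Q)=31/4
3. join GSZ+K (d=11/4, Q=-25/2) ⇒ GKSZ; edges |GSZ|=17/4, |K|=-3/2
  updated: d(GKSZ,Q)=7/2
4. join GKSZ+Q (d=7/2) ⇒ GKQSZ; edges |GKSZ|=7/4, |Q|=7/4
final tree: ((((G:5/2,Z:9/2):71/4,S:27/4):17/4,K:-3/2):7/4,Q:7/4)
total length: 151/4

G,Z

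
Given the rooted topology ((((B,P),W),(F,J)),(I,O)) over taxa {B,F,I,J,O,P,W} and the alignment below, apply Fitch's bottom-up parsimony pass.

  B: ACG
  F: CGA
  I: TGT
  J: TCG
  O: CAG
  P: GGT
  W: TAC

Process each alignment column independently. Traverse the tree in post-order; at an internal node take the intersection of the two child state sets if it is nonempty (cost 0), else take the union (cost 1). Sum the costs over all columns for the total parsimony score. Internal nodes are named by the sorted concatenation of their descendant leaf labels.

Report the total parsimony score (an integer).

12

[col 0] BP: children B:{A}, P:{G} ∪→ {A,G}; cost 1
[col 0] BPW: children BP:{A,G}, W:{T} ∪→ {A,G,T}; cost 1
[col 0] FJ: children F:{C}, J:{T} ∪→ {C,T}; cost 1
[col 0] BFJPW: children BPW:{A,G,T}, FJ:{C,T} ∩→ {T}; cost 0
[col 0] IO: children I:{T}, O:{C} ∪→ {C,T}; cost 1
[col 0] BFIJOPW: children BFJPW:{T}, IO:{C,T} ∩→ {T}; cost 0
[col 1] BP: children B:{C}, P:{G} ∪→ {C,G}; cost 1
[col 1] BPW: children BP:{C,G}, W:{A} ∪→ {A,C,G}; cost 1
[col 1] FJ: children F:{G}, J:{C} ∪→ {C,G}; cost 1
[col 1] BFJPW: children BPW:{A,C,G}, FJ:{C,G} ∩→ {C,G}; cost 0
[col 1] IO: children I:{G}, O:{A} ∪→ {A,G}; cost 1
[col 1] BFIJOPW: children BFJPW:{C,G}, IO:{A,G} ∩→ {G}; cost 0
[col 2] BP: children B:{G}, P:{T} ∪→ {G,T}; cost 1
[col 2] BPW: children BP:{G,T}, W:{C} ∪→ {C,G,T}; cost 1
[col 2] FJ: children F:{A}, J:{G} ∪→ {A,G}; cost 1
[col 2] BFJPW: children BPW:{C,G,T}, FJ:{A,G} ∩→ {G}; cost 0
[col 2] IO: children I:{T}, O:{G} ∪→ {G,T}; cost 1
[col 2] BFIJOPW: children BFJPW:{G}, IO:{G,T} ∩→ {G}; cost 0
per-site changes: [4, 4, 4]; total = 12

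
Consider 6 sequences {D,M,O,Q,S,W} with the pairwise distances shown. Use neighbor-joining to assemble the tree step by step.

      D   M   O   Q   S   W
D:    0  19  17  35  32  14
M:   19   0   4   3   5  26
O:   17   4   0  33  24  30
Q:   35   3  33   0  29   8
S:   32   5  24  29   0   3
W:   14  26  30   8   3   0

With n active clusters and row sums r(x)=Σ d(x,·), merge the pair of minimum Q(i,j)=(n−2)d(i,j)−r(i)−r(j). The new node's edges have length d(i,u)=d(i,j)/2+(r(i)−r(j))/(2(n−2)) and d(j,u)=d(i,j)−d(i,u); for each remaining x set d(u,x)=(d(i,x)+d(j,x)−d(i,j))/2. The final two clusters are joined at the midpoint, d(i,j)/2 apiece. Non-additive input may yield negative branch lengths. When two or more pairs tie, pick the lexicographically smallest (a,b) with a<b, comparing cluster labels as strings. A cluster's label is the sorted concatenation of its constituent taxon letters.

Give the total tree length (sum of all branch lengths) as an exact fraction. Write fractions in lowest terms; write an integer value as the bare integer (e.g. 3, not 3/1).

351/8

iteration 1: select S,W (d=3, Q=-162); attach at lengths (3, 0); label the merged cluster SW
  updated: d(D,SW)=43/2, d(M,SW)=14, d(O,SW)=51/2, d(Q,SW)=17
iteration 2: select D,O (d=17, Q=-121); attach at lengths (32/3, 19/3); label the merged cluster DO
  updated: d(DO,M)=3, d(DO,Q)=51/2, d(DO,SW)=15
iteration 3: select DO,SW (d=15, Q=-119/2); attach at lengths (55/8, 65/8); label the merged cluster DOSW
  updated: d(DOSW,M)=1, d(DOSW,Q)=55/4
iteration 4: select DOSW,M (d=1, Q=-71/4); attach at lengths (47/8, -39/8); label the merged cluster DMOSW
  updated: d(DMOSW,Q)=63/8
iteration 5: select DMOSW,Q (d=63/8); attach at lengths (63/16, 63/16); label the merged cluster DMOQSW
final tree: ((((D:32/3,O:19/3):55/8,(S:3,W:0):65/8):47/8,M:-39/8):63/16,Q:63/16)
total length: 351/8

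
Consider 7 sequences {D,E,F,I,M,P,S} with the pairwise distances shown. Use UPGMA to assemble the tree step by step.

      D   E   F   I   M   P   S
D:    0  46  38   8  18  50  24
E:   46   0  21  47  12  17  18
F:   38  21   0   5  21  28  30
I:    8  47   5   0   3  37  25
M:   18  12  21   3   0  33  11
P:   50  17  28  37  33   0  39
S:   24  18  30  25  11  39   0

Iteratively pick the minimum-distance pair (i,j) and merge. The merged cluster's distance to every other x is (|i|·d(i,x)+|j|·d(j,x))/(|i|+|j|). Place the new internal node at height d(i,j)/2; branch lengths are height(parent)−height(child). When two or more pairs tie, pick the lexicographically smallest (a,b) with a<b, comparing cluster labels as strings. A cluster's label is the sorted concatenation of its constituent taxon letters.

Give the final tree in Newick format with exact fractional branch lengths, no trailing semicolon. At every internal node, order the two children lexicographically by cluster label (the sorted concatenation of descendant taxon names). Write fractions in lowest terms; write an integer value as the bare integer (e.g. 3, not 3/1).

1. join I+M (d=3) ⇒ IM; edges |I|=3/2, |M|=3/2
  updated: d(D,IM)=13, d(E,IM)=59/2, d(F,IM)=13, d(IM,P)=35, d(IM,S)=18
2. join D+IM (d=13) ⇒ DIM; edges |D|=13/2, |IM|=5
  updated: d(DIM,E)=35, d(DIM,F)=64/3, d(DIM,P)=40, d(DIM,S)=20
3. join E+P (d=17) ⇒ EP; edges |E|=17/2, |P|=17/2
  updated: d(DIM,EP)=75/2, d(EP,F)=49/2, d(EP,S)=57/2
4. join DIM+S (d=20) ⇒ DIMS; edges |DIM|=7/2, |S|=10
  updated: d(DIMS,EP)=141/4, d(DIMS,F)=47/2
5. join DIMS+F (d=47/2) ⇒ DFIMS; edges |DIMS|=7/4, |F|=47/4
  updated: d(DFIMS,EP)=331/10
6. join DFIMS+EP (d=331/10) ⇒ DEFIMPS; edges |DFIMS|=24/5, |EP|=161/20
final tree: ((((D:13/2,(I:3/2,M:3/2):5):7/2,S:10):7/4,F:47/4):24/5,(E:17/2,P:17/2):161/20)
total length: 1427/20

((((D:13/2,(I:3/2,M:3/2):5):7/2,S:10):7/4,F:47/4):24/5,(E:17/2,P:17/2):161/20)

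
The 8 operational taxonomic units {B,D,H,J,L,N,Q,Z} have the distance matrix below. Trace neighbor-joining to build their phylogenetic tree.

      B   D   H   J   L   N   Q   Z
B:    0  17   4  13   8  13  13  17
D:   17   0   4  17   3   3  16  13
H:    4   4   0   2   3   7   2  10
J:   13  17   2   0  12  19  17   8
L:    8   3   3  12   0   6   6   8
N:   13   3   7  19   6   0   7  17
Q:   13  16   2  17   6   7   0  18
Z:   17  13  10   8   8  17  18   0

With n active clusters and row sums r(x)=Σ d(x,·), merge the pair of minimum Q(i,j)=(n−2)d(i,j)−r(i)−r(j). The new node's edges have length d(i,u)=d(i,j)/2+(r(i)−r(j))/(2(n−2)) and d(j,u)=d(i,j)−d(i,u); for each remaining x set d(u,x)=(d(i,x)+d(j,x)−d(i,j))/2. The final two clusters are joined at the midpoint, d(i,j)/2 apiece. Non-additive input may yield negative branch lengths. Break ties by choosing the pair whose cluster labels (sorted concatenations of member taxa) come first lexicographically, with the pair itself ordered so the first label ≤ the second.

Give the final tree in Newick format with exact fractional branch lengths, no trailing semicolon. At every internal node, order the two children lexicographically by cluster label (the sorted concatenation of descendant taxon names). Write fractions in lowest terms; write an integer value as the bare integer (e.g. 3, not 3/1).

iteration 1: select J,Z (d=8, Q=-131); attach at lengths (15/4, 17/4); label the merged cluster JZ
  updated: d(B,JZ)=11, d(D,JZ)=11, d(H,JZ)=2, d(JZ,L)=6, d(JZ,N)=14, d(JZ,Q)=27/2
iteration 2: select D,N (d=3, Q=-89); attach at lengths (19/10, 11/10); label the merged cluster DN
  updated: d(B,DN)=27/2, d(DN,H)=4, d(DN,JZ)=11, d(DN,L)=3, d(DN,Q)=10
iteration 3: select DN,L (d=3, Q=-111/2); attach at lengths (55/16, -7/16); label the merged cluster DLN
  updated: d(B,DLN)=37/4, d(DLN,H)=2, d(DLN,JZ)=7, d(DLN,Q)=13/2
iteration 4: select DLN,Q (d=13/2, Q=-161/4); attach at lengths (37/24, 119/24); label the merged cluster DLNQ
  updated: d(B,DLNQ)=63/8, d(DLNQ,H)=-5/4, d(DLNQ,JZ)=7
iteration 5: select B,JZ (d=11, Q=-167/8); attach at lengths (199/32, 153/32); label the merged cluster BJZ
  updated: d(BJZ,DLNQ)=31/16, d(BJZ,H)=-5/2
iteration 6: select BJZ,DLNQ (d=31/16, Q=29/16); attach at lengths (11/32, 51/32); label the merged cluster BDJLNQZ
  updated: d(BDJLNQZ,H)=-91/32
iteration 7: select BDJLNQZ,H (d=-91/32); attach at lengths (-91/64, -91/64); label the merged cluster BDHJLNQZ
final tree: (((B:199/32,(J:15/4,Z:17/4):153/32):11/32,(((D:19/10,N:11/10):55/16,L:-7/16):37/24,Q:119/24):51/32):-91/64,H:-91/64)
total length: 979/32

(((B:199/32,(J:15/4,Z:17/4):153/32):11/32,(((D:19/10,N:11/10):55/16,L:-7/16):37/24,Q:119/24):51/32):-91/64,H:-91/64)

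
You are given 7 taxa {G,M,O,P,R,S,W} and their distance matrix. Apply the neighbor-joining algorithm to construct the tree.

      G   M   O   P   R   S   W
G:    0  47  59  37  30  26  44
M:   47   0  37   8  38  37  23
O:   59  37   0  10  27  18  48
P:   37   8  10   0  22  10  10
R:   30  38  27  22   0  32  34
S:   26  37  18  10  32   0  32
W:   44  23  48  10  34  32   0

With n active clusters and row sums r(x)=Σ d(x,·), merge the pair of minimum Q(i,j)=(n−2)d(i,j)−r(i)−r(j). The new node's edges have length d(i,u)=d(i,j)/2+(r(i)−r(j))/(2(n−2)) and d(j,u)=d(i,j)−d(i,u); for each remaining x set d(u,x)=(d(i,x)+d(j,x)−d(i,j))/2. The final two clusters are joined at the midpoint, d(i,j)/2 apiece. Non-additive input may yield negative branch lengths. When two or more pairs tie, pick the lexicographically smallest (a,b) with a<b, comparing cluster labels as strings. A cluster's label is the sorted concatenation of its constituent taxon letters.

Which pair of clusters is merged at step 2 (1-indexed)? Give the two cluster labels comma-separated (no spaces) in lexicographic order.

O,S

1. join G+R (d=30, Q=-276) ⇒ GR; edges |G|=21, |R|=9
  updated: d(GR,M)=55/2, d(GR,O)=28, d(GR,P)=29/2, d(GR,S)=14, d(GR,W)=24
2. join O+S (d=18, Q=-180) ⇒ OS; edges |O|=51/4, |S|=21/4
  updated: d(GR,OS)=12, d(M,OS)=28, d(OS,P)=1, d(OS,W)=31
3. join GR+OS (d=12, Q=-114) ⇒ GORS; edges |GR|=7, |OS|=5
  updated: d(GORS,M)=87/4, d(GORS,P)=7/4, d(GORS,W)=43/2
4. join GORS+P (d=7/4, Q=-245/4) ⇒ GOPRS; edges |GORS|=115/16, |P|=-87/16
  updated: d(GOPRS,M)=14, d(GOPRS,W)=119/8
5. join GOPRS+M (d=14, Q=-415/8) ⇒ GMOPRS; edges |GOPRS|=47/16, |M|=177/16
  updated: d(GMOPRS,W)=191/16
6. join GMOPRS+W (d=191/16) ⇒ GMOPRSW; edges |GMOPRS|=191/32, |W|=191/32
final tree: (((((G:21,R:9):7,(O:51/4,S:21/4):5):115/16,P:-87/16):47/16,M:177/16):191/32,W:191/32)
total length: 1403/16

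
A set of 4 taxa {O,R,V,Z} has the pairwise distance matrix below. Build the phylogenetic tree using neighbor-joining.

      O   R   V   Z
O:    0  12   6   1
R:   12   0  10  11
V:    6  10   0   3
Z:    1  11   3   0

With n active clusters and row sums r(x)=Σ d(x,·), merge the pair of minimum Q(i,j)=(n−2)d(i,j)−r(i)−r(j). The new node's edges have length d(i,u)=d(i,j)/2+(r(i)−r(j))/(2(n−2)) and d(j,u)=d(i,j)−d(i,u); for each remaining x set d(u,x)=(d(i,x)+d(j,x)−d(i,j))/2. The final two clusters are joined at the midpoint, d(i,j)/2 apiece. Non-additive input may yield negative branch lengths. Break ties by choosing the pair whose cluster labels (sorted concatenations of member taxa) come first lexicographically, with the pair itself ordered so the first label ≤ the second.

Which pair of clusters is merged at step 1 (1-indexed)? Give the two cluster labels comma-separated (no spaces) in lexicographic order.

O,Z

iteration 1: select O,Z (d=1, Q=-32); attach at lengths (3/2, -1/2); label the merged cluster OZ
  updated: d(OZ,R)=11, d(OZ,V)=4
iteration 2: select OZ,R (d=11, Q=-25); attach at lengths (5/2, 17/2); label the merged cluster ORZ
  updated: d(ORZ,V)=3/2
iteration 3: select ORZ,V (d=3/2); attach at lengths (3/4, 3/4); label the merged cluster ORVZ
final tree: (((O:3/2,Z:-1/2):5/2,R:17/2):3/4,V:3/4)
total length: 27/2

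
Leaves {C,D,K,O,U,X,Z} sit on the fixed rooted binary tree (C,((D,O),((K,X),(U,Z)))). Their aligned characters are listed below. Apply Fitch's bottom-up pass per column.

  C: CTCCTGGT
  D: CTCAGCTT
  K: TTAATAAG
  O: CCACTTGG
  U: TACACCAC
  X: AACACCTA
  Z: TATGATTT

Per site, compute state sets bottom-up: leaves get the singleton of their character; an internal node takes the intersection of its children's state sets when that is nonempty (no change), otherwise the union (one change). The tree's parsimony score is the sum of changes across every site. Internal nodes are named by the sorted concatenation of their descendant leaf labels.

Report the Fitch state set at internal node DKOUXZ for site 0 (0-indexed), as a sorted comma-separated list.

C,T

DO@0: {C} ∩ {C} = {C} (intersection, +0)
KX@0: {T} ∪ {A} = {A,T} (union, +1)
UZ@0: {T} ∩ {T} = {T} (intersection, +0)
KUXZ@0: {A,T} ∩ {T} = {T} (intersection, +0)
DKOUXZ@0: {C} ∪ {T} = {C,T} (union, +1)
CDKOUXZ@0: {C} ∩ {C,T} = {C} (intersection, +0)
DO@1: {T} ∪ {C} = {C,T} (union, +1)
KX@1: {T} ∪ {A} = {A,T} (union, +1)
UZ@1: {A} ∩ {A} = {A} (intersection, +0)
KUXZ@1: {A,T} ∩ {A} = {A} (intersection, +0)
DKOUXZ@1: {C,T} ∪ {A} = {A,C,T} (union, +1)
CDKOUXZ@1: {T} ∩ {A,C,T} = {T} (intersection, +0)
DO@2: {C} ∪ {A} = {A,C} (union, +1)
KX@2: {A} ∪ {C} = {A,C} (union, +1)
UZ@2: {C} ∪ {T} = {C,T} (union, +1)
KUXZ@2: {A,C} ∩ {C,T} = {C} (intersection, +0)
DKOUXZ@2: {A,C} ∩ {C} = {C} (intersection, +0)
CDKOUXZ@2: {C} ∩ {C} = {C} (intersection, +0)
DO@3: {A} ∪ {C} = {A,C} (union, +1)
KX@3: {A} ∩ {A} = {A} (intersection, +0)
UZ@3: {A} ∪ {G} = {A,G} (union, +1)
KUXZ@3: {A} ∩ {A,G} = {A} (intersection, +0)
DKOUXZ@3: {A,C} ∩ {A} = {A} (intersection, +0)
CDKOUXZ@3: {C} ∪ {A} = {A,C} (union, +1)
DO@4: {G} ∪ {T} = {G,T} (union, +1)
KX@4: {T} ∪ {C} = {C,T} (union, +1)
UZ@4: {C} ∪ {A} = {A,C} (union, +1)
KUXZ@4: {C,T} ∩ {A,C} = {C} (intersection, +0)
DKOUXZ@4: {G,T} ∪ {C} = {C,G,T} (union, +1)
CDKOUXZ@4: {T} ∩ {C,G,T} = {T} (intersection, +0)
DO@5: {C} ∪ {T} = {C,T} (union, +1)
KX@5: {A} ∪ {C} = {A,C} (union, +1)
UZ@5: {C} ∪ {T} = {C,T} (union, +1)
KUXZ@5: {A,C} ∩ {C,T} = {C} (intersection, +0)
DKOUXZ@5: {C,T} ∩ {C} = {C} (intersection, +0)
CDKOUXZ@5: {G} ∪ {C} = {C,G} (union, +1)
DO@6: {T} ∪ {G} = {G,T} (union, +1)
KX@6: {A} ∪ {T} = {A,T} (union, +1)
UZ@6: {A} ∪ {T} = {A,T} (union, +1)
KUXZ@6: {A,T} ∩ {A,T} = {A,T} (intersection, +0)
DKOUXZ@6: {G,T} ∩ {A,T} = {T} (intersection, +0)
CDKOUXZ@6: {G} ∪ {T} = {G,T} (union, +1)
DO@7: {T} ∪ {G} = {G,T} (union, +1)
KX@7: {G} ∪ {A} = {A,G} (union, +1)
UZ@7: {C} ∪ {T} = {C,T} (union, +1)
KUXZ@7: {A,G} ∪ {C,T} = {A,C,G,T} (union, +1)
DKOUXZ@7: {G,T} ∩ {A,C,G,T} = {G,T} (intersection, +0)
CDKOUXZ@7: {T} ∩ {G,T} = {T} (intersection, +0)
per-site changes: [2, 3, 3, 3, 4, 4, 4, 4]; total = 27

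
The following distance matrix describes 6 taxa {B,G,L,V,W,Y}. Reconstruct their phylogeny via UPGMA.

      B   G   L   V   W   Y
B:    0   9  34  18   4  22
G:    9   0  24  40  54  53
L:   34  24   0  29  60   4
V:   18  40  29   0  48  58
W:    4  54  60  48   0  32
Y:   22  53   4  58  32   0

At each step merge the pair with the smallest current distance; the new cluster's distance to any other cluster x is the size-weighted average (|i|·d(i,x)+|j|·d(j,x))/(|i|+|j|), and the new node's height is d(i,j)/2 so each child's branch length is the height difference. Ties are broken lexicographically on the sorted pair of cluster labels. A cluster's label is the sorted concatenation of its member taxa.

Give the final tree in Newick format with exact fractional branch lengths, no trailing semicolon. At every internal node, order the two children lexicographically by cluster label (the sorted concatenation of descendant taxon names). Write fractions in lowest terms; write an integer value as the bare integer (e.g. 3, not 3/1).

((((B:2,W:2):55/4,G:63/4):23/12,V:53/3):11/6,(L:2,Y:2):35/2)

step 1: merge (B,W) at d=4; branch lengths B→2, W→2; new cluster BW
  updated: d(BW,G)=63/2, d(BW,L)=47, d(BW,V)=33, d(BW,Y)=27
step 2: merge (L,Y) at d=4; branch lengths L→2, Y→2; new cluster LY
  updated: d(BW,LY)=37, d(G,LY)=77/2, d(LY,V)=87/2
step 3: merge (BW,G) at d=63/2; branch lengths BW→55/4, G→63/4; new cluster BGW
  updated: d(BGW,LY)=75/2, d(BGW,V)=106/3
step 4: merge (BGW,V) at d=106/3; branch lengths BGW→23/12, V→53/3; new cluster BGVW
  updated: d(BGVW,LY)=39
step 5: merge (BGVW,LY) at d=39; branch lengths BGVW→11/6, LY→35/2; new cluster BGLVWY
final tree: ((((B:2,W:2):55/4,G:63/4):23/12,V:53/3):11/6,(L:2,Y:2):35/2)
total length: 917/12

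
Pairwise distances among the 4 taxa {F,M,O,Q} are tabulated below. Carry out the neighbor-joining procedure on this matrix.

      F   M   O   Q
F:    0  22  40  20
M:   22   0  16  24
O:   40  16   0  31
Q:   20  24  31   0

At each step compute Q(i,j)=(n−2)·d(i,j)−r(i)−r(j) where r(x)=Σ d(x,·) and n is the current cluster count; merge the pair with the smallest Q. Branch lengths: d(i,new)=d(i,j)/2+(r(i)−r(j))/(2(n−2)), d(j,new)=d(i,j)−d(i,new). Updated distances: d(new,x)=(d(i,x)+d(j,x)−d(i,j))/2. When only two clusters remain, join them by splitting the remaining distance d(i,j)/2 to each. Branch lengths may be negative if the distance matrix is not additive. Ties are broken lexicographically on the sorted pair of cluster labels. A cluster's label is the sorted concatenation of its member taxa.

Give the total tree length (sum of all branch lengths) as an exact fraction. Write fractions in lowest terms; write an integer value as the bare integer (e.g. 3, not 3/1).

189/4

1. join F+Q (d=20, Q=-117) ⇒ FQ; edges |F|=47/4, |Q|=33/4
  updated: d(FQ,M)=13, d(FQ,O)=51/2
2. join FQ+M (d=13, Q=-109/2) ⇒ FMQ; edges |FQ|=45/4, |M|=7/4
  updated: d(FMQ,O)=57/4
3. join FMQ+O (d=57/4) ⇒ FMOQ; edges |FMQ|=57/8, |O|=57/8
final tree: (((F:47/4,Q:33/4):45/4,M:7/4):57/8,O:57/8)
total length: 189/4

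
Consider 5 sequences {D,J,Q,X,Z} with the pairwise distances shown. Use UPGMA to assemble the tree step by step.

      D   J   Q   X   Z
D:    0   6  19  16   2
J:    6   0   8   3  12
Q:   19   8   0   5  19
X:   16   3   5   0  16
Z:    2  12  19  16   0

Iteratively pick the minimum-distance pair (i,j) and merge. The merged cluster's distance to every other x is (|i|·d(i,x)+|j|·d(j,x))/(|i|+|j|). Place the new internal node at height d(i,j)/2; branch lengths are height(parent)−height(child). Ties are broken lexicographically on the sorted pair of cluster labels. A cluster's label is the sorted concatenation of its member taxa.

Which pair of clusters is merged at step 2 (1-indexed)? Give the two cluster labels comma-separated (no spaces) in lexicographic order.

J,X

1. join D+Z (d=2) ⇒ DZ; edges |D|=1, |Z|=1
  updated: d(DZ,J)=9, d(DZ,Q)=19, d(DZ,X)=16
2. join J+X (d=3) ⇒ JX; edges |J|=3/2, |X|=3/2
  updated: d(DZ,JX)=25/2, d(JX,Q)=13/2
3. join JX+Q (d=13/2) ⇒ JQX; edges |JX|=7/4, |Q|=13/4
  updated: d(DZ,JQX)=44/3
4. join DZ+JQX (d=44/3) ⇒ DJQXZ; edges |DZ|=19/3, |JQX|=49/12
final tree: ((D:1,Z:1):19/3,((J:3/2,X:3/2):7/4,Q:13/4):49/12)
total length: 245/12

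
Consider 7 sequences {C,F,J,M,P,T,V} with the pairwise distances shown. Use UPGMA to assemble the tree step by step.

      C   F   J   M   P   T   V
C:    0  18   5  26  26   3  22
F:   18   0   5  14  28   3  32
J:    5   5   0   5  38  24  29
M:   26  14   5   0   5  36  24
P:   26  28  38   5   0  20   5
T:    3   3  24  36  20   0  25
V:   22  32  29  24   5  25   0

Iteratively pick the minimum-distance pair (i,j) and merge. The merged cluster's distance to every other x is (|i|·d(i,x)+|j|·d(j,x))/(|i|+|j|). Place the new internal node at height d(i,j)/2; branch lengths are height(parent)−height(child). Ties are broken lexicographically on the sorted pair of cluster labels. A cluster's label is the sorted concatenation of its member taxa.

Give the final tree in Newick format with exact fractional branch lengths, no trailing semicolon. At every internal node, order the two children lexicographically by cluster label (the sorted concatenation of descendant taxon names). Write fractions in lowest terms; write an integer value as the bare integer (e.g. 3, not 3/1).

step 1: merge (C,T) at d=3; branch lengths C→3/2, T→3/2; new cluster CT
  updated: d(CT,F)=21/2, d(CT,J)=29/2, d(CT,M)=31, d(CT,P)=23, d(CT,V)=47/2
step 2: merge (F,J) at d=5; branch lengths F→5/2, J→5/2; new cluster FJ
  updated: d(CT,FJ)=25/2, d(FJ,M)=19/2, d(FJ,P)=33, d(FJ,V)=61/2
step 3: merge (M,P) at d=5; branch lengths M→5/2, P→5/2; new cluster MP
  updated: d(CT,MP)=27, d(FJ,MP)=85/4, d(MP,V)=29/2
step 4: merge (CT,FJ) at d=25/2; branch lengths CT→19/4, FJ→15/4; new cluster CFJT
  updated: d(CFJT,MP)=193/8, d(CFJT,V)=27
step 5: merge (MP,V) at d=29/2; branch lengths MP→19/4, V→29/4; new cluster MPV
  updated: d(CFJT,MPV)=301/12
step 6: merge (CFJT,MPV) at d=301/12; branch lengths CFJT→151/24, MPV→127/24; new cluster CFJMPTV
final tree: (((C:3/2,T:3/2):19/4,(F:5/2,J:5/2):15/4):151/24,((M:5/2,P:5/2):19/4,V:29/4):127/24)
total length: 541/12

(((C:3/2,T:3/2):19/4,(F:5/2,J:5/2):15/4):151/24,((M:5/2,P:5/2):19/4,V:29/4):127/24)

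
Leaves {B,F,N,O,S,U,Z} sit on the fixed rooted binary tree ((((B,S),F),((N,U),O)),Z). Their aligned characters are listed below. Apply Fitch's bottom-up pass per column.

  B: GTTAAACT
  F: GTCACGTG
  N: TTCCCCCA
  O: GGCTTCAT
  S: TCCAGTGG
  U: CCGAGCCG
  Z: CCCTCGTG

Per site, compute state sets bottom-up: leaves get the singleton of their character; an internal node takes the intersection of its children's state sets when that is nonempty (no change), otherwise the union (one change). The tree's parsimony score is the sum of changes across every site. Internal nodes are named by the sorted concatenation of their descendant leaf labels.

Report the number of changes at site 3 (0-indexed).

3

site 0, node BS: B={G} ∪ S={T} → {G,T} (+1)
site 0, node BFS: BS={G,T} ∩ F={G} → {G} (+0)
site 0, node NU: N={T} ∪ U={C} → {C,T} (+1)
site 0, node NOU: NU={C,T} ∪ O={G} → {C,G,T} (+1)
site 0, node BFNOSU: BFS={G} ∩ NOU={C,G,T} → {G} (+0)
site 0, node BFNOSUZ: BFNOSU={G} ∪ Z={C} → {C,G} (+1)
site 1, node BS: B={T} ∪ S={C} → {C,T} (+1)
site 1, node BFS: BS={C,T} ∩ F={T} → {T} (+0)
site 1, node NU: N={T} ∪ U={C} → {C,T} (+1)
site 1, node NOU: NU={C,T} ∪ O={G} → {C,G,T} (+1)
site 1, node BFNOSU: BFS={T} ∩ NOU={C,G,T} → {T} (+0)
site 1, node BFNOSUZ: BFNOSU={T} ∪ Z={C} → {C,T} (+1)
site 2, node BS: B={T} ∪ S={C} → {C,T} (+1)
site 2, node BFS: BS={C,T} ∩ F={C} → {C} (+0)
site 2, node NU: N={C} ∪ U={G} → {C,G} (+1)
site 2, node NOU: NU={C,G} ∩ O={C} → {C} (+0)
site 2, node BFNOSU: BFS={C} ∩ NOU={C} → {C} (+0)
site 2, node BFNOSUZ: BFNOSU={C} ∩ Z={C} → {C} (+0)
site 3, node BS: B={A} ∩ S={A} → {A} (+0)
site 3, node BFS: BS={A} ∩ F={A} → {A} (+0)
site 3, node NU: N={C} ∪ U={A} → {A,C} (+1)
site 3, node NOU: NU={A,C} ∪ O={T} → {A,C,T} (+1)
site 3, node BFNOSU: BFS={A} ∩ NOU={A,C,T} → {A} (+0)
site 3, node BFNOSUZ: BFNOSU={A} ∪ Z={T} → {A,T} (+1)
site 4, node BS: B={A} ∪ S={G} → {A,G} (+1)
site 4, node BFS: BS={A,G} ∪ F={C} → {A,C,G} (+1)
site 4, node NU: N={C} ∪ U={G} → {C,G} (+1)
site 4, node NOU: NU={C,G} ∪ O={T} → {C,G,T} (+1)
site 4, node BFNOSU: BFS={A,C,G} ∩ NOU={C,G,T} → {C,G} (+0)
site 4, node BFNOSUZ: BFNOSU={C,G} ∩ Z={C} → {C} (+0)
site 5, node BS: B={A} ∪ S={T} → {A,T} (+1)
site 5, node BFS: BS={A,T} ∪ F={G} → {A,G,T} (+1)
site 5, node NU: N={C} ∩ U={C} → {C} (+0)
site 5, node NOU: NU={C} ∩ O={C} → {C} (+0)
site 5, node BFNOSU: BFS={A,G,T} ∪ NOU={C} → {A,C,G,T} (+1)
site 5, node BFNOSUZ: BFNOSU={A,C,G,T} ∩ Z={G} → {G} (+0)
site 6, node BS: B={C} ∪ S={G} → {C,G} (+1)
site 6, node BFS: BS={C,G} ∪ F={T} → {C,G,T} (+1)
site 6, node NU: N={C} ∩ U={C} → {C} (+0)
site 6, node NOU: NU={C} ∪ O={A} → {A,C} (+1)
site 6, node BFNOSU: BFS={C,G,T} ∩ NOU={A,C} → {C} (+0)
site 6, node BFNOSUZ: BFNOSU={C} ∪ Z={T} → {C,T} (+1)
site 7, node BS: B={T} ∪ S={G} → {G,T} (+1)
site 7, node BFS: BS={G,T} ∩ F={G} → {G} (+0)
site 7, node NU: N={A} ∪ U={G} → {A,G} (+1)
site 7, node NOU: NU={A,G} ∪ O={T} → {A,G,T} (+1)
site 7, node BFNOSU: BFS={G} ∩ NOU={A,G,T} → {G} (+0)
site 7, node BFNOSUZ: BFNOSU={G} ∩ Z={G} → {G} (+0)
per-site changes: [4, 4, 2, 3, 4, 3, 4, 3]; total = 27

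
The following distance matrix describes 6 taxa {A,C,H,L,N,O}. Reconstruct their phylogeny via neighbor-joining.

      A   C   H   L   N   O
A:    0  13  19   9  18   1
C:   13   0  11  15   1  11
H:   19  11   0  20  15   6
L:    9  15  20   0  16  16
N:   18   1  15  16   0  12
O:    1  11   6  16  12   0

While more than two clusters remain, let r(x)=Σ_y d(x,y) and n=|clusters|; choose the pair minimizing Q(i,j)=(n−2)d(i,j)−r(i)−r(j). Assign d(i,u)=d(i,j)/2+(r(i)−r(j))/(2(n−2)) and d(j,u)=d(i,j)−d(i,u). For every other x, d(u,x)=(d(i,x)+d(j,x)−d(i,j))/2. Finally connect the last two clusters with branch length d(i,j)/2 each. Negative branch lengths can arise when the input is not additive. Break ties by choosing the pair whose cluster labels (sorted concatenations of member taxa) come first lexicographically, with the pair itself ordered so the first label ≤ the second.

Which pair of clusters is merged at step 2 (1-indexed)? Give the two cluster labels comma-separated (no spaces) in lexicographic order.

A,L

step 1: merge (C,N) at d=1, Q=-109; branch lengths C→-7/8, N→15/8; new cluster CN
  updated: d(A,CN)=15, d(CN,H)=25/2, d(CN,L)=15, d(CN,O)=11
step 2: merge (A,L) at d=9, Q=-77; branch lengths A→11/6, L→43/6; new cluster AL
  updated: d(AL,CN)=21/2, d(AL,H)=15, d(AL,O)=4
step 3: merge (AL,CN) at d=21/2, Q=-85/2; branch lengths AL→33/8, CN→51/8; new cluster ACLN
  updated: d(ACLN,H)=17/2, d(ACLN,O)=9/4
step 4: merge (ACLN,H) at d=17/2, Q=-67/4; branch lengths ACLN→19/8, H→49/8; new cluster ACHLN
  updated: d(ACHLN,O)=-1/8
step 5: merge (ACHLN,O) at d=-1/8; branch lengths ACHLN→-1/16, O→-1/16; new cluster ACHLNO
final tree: ((((A:11/6,L:43/6):33/8,(C:-7/8,N:15/8):51/8):19/8,H:49/8):-1/16,O:-1/16)
total length: 231/8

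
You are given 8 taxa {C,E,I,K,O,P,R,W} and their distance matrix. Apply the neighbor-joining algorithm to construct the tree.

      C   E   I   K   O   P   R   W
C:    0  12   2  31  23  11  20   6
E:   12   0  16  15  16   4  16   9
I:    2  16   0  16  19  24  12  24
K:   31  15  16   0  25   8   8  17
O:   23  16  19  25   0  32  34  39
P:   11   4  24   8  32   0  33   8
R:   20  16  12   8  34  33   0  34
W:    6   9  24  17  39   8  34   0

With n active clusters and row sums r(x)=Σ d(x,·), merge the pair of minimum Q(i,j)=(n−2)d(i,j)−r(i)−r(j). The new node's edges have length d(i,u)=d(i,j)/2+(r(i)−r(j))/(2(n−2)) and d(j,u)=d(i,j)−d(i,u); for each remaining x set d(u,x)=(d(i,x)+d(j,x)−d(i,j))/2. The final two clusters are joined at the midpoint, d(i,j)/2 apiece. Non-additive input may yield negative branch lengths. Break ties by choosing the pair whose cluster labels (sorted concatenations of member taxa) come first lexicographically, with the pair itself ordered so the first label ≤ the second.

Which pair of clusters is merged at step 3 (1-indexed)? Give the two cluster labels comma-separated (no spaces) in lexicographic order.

C,I

step 1: merge (K,R) at d=8, Q=-229; branch lengths K→11/12, R→85/12; new cluster KR
  updated: d(C,KR)=43/2, d(E,KR)=23/2, d(I,KR)=10, d(KR,O)=51/2, d(KR,P)=33/2, d(KR,W)=43/2
step 2: merge (P,W) at d=8, Q=-163; branch lengths P→14/5, W→26/5; new cluster PW
  updated: d(C,PW)=9/2, d(E,PW)=5/2, d(I,PW)=20, d(KR,PW)=15, d(O,PW)=63/2
step 3: merge (C,I) at d=2, Q=-122; branch lengths C→1/2, I→3/2; new cluster CI
  updated: d(CI,E)=13, d(CI,KR)=59/4, d(CI,O)=20, d(CI,PW)=45/4
step 4: merge (E,PW) at d=5/2, Q=-383/4; branch lengths E→-13/8, PW→33/8; new cluster EPW
  updated: d(CI,EPW)=87/8, d(EPW,KR)=12, d(EPW,O)=45/2
step 5: merge (CI,O) at d=20, Q=-589/8; branch lengths CI→141/32, O→499/32; new cluster CIO
  updated: d(CIO,EPW)=107/16, d(CIO,KR)=81/8
step 6: merge (CIO,EPW) at d=107/16, Q=-461/16; branch lengths CIO→77/32, EPW→137/32; new cluster CEIOPW
  updated: d(CEIOPW,KR)=247/32
step 7: merge (CEIOPW,KR) at d=247/32; branch lengths CEIOPW→247/64, KR→247/64; new cluster CEIKOPRW
final tree: ((((C:1/2,I:3/2):141/32,O:499/32):77/32,(E:-13/8,(P:14/5,W:26/5):33/8):137/32):247/64,(K:11/12,R:85/12):247/64)
total length: 1757/32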